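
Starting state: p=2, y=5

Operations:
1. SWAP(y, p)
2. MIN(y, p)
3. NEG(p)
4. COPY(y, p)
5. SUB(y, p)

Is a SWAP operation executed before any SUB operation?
Yes

First SWAP: step 1
First SUB: step 5
Since 1 < 5, SWAP comes first.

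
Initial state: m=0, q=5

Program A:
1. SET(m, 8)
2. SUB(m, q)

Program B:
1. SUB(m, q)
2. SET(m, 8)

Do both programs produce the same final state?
No

Program A final state: m=3, q=5
Program B final state: m=8, q=5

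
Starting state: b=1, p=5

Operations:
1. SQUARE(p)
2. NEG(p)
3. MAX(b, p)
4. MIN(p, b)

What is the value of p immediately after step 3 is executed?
p = -25

Tracing p through execution:
Initial: p = 5
After step 1 (SQUARE(p)): p = 25
After step 2 (NEG(p)): p = -25
After step 3 (MAX(b, p)): p = -25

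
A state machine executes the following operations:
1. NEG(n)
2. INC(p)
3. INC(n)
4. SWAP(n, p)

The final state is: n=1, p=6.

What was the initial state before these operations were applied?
n=-5, p=0

Working backwards:
Final state: n=1, p=6
Before step 4 (SWAP(n, p)): n=6, p=1
Before step 3 (INC(n)): n=5, p=1
Before step 2 (INC(p)): n=5, p=0
Before step 1 (NEG(n)): n=-5, p=0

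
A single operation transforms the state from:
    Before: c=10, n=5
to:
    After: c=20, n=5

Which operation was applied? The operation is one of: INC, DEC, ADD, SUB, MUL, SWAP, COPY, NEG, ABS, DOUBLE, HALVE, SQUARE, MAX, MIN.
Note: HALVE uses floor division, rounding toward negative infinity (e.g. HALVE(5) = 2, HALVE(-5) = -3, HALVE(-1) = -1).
DOUBLE(c)

Analyzing the change:
Before: c=10, n=5
After: c=20, n=5
Variable c changed from 10 to 20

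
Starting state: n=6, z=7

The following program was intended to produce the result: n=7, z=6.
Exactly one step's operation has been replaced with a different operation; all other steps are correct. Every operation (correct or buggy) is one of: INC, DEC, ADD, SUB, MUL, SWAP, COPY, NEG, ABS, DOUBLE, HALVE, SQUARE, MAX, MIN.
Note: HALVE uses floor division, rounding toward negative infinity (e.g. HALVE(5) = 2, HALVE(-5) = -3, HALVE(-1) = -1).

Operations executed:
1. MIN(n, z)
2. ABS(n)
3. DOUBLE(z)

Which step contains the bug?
Step 3

Trace with buggy code:
Initial: n=6, z=7
After step 1: n=6, z=7
After step 2: n=6, z=7
After step 3: n=6, z=14
Actual final n=6, z=14 ≠ expected n=7, z=6.
Step 3 is the only position where a single-operation replacement can produce the expected result.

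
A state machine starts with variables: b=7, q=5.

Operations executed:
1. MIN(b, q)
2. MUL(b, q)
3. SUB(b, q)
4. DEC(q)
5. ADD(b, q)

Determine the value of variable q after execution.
q = 4

Tracing execution:
Step 1: MIN(b, q) → q = 5
Step 2: MUL(b, q) → q = 5
Step 3: SUB(b, q) → q = 5
Step 4: DEC(q) → q = 4
Step 5: ADD(b, q) → q = 4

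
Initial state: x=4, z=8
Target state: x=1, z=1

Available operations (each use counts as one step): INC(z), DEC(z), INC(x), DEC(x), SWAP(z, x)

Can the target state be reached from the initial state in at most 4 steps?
No

The target state cannot be reached within 4 steps.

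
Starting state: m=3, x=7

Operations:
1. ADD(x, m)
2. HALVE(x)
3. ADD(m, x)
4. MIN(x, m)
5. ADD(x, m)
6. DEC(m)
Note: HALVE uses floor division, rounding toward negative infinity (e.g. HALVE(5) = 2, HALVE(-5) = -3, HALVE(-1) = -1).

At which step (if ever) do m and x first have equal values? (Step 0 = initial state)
Never

m and x never become equal during execution.

Comparing values at each step:
Initial: m=3, x=7
After step 1: m=3, x=10
After step 2: m=3, x=5
After step 3: m=8, x=5
After step 4: m=8, x=5
After step 5: m=8, x=13
After step 6: m=7, x=13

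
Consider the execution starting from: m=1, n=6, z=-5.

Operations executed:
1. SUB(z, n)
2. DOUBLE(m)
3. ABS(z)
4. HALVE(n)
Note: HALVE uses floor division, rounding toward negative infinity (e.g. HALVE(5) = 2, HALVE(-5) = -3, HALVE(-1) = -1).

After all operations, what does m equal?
m = 2

Tracing execution:
Step 1: SUB(z, n) → m = 1
Step 2: DOUBLE(m) → m = 2
Step 3: ABS(z) → m = 2
Step 4: HALVE(n) → m = 2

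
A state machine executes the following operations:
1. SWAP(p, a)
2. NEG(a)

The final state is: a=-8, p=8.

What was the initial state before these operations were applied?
a=8, p=8

Working backwards:
Final state: a=-8, p=8
Before step 2 (NEG(a)): a=8, p=8
Before step 1 (SWAP(p, a)): a=8, p=8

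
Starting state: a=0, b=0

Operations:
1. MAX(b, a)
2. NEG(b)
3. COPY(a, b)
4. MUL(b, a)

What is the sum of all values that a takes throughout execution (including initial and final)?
0

Values of a at each step:
Initial: a = 0
After step 1: a = 0
After step 2: a = 0
After step 3: a = 0
After step 4: a = 0
Sum = 0 + 0 + 0 + 0 + 0 = 0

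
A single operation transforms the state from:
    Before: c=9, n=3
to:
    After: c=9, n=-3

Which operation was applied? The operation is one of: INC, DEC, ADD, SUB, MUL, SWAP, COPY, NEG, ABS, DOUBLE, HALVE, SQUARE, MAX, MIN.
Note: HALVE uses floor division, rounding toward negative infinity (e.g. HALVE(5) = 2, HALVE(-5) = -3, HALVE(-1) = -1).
NEG(n)

Analyzing the change:
Before: c=9, n=3
After: c=9, n=-3
Variable n changed from 3 to -3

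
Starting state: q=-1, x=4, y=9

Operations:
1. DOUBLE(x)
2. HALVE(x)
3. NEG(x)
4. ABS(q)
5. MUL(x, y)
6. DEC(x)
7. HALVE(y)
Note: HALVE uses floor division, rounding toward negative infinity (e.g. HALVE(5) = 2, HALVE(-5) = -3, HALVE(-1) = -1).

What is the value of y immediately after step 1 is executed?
y = 9

Tracing y through execution:
Initial: y = 9
After step 1 (DOUBLE(x)): y = 9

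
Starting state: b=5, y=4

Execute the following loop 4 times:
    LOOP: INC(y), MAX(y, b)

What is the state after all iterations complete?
b=5, y=8

Iteration trace:
Start: b=5, y=4
After iteration 1: b=5, y=5
After iteration 2: b=5, y=6
After iteration 3: b=5, y=7
After iteration 4: b=5, y=8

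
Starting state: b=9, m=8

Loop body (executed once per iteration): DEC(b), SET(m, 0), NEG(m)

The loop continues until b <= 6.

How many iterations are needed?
3

Tracing iterations:
Initial: b=9, m=8
After iteration 1: b=8, m=0
After iteration 2: b=7, m=0
After iteration 3: b=6, m=0
b <= 6 now holds, so the loop exits after 3 iterations.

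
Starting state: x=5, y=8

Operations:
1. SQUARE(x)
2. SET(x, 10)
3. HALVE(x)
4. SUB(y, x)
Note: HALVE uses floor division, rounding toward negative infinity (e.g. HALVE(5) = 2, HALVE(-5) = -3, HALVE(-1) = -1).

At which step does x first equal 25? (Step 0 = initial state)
Step 1

Tracing x:
Initial: x = 5
After step 1: x = 25 ← first occurrence
After step 2: x = 10
After step 3: x = 5
After step 4: x = 5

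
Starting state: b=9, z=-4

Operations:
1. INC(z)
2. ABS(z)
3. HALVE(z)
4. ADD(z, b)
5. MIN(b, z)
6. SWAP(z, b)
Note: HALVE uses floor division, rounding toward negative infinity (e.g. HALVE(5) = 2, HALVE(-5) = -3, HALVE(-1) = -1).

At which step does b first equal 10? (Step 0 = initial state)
Step 6

Tracing b:
Initial: b = 9
After step 1: b = 9
After step 2: b = 9
After step 3: b = 9
After step 4: b = 9
After step 5: b = 9
After step 6: b = 10 ← first occurrence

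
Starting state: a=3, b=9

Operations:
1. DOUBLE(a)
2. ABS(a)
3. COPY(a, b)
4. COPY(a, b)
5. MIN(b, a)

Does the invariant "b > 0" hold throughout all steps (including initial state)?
Yes

The invariant holds at every step.

State at each step:
Initial: a=3, b=9
After step 1: a=6, b=9
After step 2: a=6, b=9
After step 3: a=9, b=9
After step 4: a=9, b=9
After step 5: a=9, b=9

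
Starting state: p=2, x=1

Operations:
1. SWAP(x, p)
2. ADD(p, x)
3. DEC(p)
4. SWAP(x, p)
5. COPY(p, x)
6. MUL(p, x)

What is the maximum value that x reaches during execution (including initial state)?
2

Values of x at each step:
Initial: x = 1
After step 1: x = 2 ← maximum
After step 2: x = 2
After step 3: x = 2
After step 4: x = 2
After step 5: x = 2
After step 6: x = 2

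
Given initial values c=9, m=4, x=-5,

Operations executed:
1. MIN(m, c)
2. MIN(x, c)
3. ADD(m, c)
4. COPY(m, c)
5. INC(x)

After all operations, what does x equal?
x = -4

Tracing execution:
Step 1: MIN(m, c) → x = -5
Step 2: MIN(x, c) → x = -5
Step 3: ADD(m, c) → x = -5
Step 4: COPY(m, c) → x = -5
Step 5: INC(x) → x = -4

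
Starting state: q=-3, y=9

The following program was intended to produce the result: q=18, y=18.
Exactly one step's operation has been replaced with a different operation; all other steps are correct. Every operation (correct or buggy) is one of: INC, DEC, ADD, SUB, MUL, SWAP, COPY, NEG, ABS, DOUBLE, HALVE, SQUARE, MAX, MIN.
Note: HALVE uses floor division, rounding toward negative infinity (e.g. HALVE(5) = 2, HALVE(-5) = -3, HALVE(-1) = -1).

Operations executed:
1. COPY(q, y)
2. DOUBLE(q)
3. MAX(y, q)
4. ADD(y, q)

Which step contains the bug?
Step 4

Trace with buggy code:
Initial: q=-3, y=9
After step 1: q=9, y=9
After step 2: q=18, y=9
After step 3: q=18, y=18
After step 4: q=18, y=36
Actual final q=18, y=36 ≠ expected q=18, y=18.
Step 4 is the only position where a single-operation replacement can produce the expected result.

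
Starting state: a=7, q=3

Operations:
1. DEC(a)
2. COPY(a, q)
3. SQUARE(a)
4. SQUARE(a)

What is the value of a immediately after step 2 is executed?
a = 3

Tracing a through execution:
Initial: a = 7
After step 1 (DEC(a)): a = 6
After step 2 (COPY(a, q)): a = 3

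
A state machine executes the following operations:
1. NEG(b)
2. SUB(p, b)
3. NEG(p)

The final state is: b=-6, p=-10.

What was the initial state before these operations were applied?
b=6, p=4

Working backwards:
Final state: b=-6, p=-10
Before step 3 (NEG(p)): b=-6, p=10
Before step 2 (SUB(p, b)): b=-6, p=4
Before step 1 (NEG(b)): b=6, p=4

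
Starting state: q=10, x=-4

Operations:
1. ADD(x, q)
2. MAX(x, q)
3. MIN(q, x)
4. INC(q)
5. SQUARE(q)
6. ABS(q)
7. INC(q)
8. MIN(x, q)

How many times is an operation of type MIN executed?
2

Counting MIN operations:
Step 3: MIN(q, x) ← MIN
Step 8: MIN(x, q) ← MIN
Total: 2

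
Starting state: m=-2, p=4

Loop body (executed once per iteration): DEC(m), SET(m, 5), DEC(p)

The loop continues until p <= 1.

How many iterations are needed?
3

Tracing iterations:
Initial: m=-2, p=4
After iteration 1: m=5, p=3
After iteration 2: m=5, p=2
After iteration 3: m=5, p=1
p <= 1 now holds, so the loop exits after 3 iterations.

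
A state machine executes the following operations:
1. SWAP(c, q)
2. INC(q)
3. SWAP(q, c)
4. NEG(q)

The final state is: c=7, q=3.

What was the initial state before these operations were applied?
c=6, q=-3

Working backwards:
Final state: c=7, q=3
Before step 4 (NEG(q)): c=7, q=-3
Before step 3 (SWAP(q, c)): c=-3, q=7
Before step 2 (INC(q)): c=-3, q=6
Before step 1 (SWAP(c, q)): c=6, q=-3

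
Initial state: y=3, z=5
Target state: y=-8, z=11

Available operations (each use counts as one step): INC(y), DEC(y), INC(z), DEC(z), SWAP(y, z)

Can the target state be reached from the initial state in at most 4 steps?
No

The target state cannot be reached within 4 steps.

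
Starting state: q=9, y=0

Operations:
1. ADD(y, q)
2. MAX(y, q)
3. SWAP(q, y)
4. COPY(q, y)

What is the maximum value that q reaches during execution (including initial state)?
9

Values of q at each step:
Initial: q = 9 ← maximum
After step 1: q = 9
After step 2: q = 9
After step 3: q = 9
After step 4: q = 9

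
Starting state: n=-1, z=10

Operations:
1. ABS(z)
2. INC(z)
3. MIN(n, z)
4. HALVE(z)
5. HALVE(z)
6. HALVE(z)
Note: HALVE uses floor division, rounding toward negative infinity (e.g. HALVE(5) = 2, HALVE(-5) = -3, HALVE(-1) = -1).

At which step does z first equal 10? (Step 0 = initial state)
Step 0

Tracing z:
Initial: z = 10 ← first occurrence
After step 1: z = 10
After step 2: z = 11
After step 3: z = 11
After step 4: z = 5
After step 5: z = 2
After step 6: z = 1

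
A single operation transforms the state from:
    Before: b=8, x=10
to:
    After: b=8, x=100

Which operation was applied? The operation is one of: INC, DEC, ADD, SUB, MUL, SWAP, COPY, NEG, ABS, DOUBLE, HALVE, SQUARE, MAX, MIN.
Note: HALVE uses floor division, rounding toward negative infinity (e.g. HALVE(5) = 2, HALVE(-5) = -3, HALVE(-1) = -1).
SQUARE(x)

Analyzing the change:
Before: b=8, x=10
After: b=8, x=100
Variable x changed from 10 to 100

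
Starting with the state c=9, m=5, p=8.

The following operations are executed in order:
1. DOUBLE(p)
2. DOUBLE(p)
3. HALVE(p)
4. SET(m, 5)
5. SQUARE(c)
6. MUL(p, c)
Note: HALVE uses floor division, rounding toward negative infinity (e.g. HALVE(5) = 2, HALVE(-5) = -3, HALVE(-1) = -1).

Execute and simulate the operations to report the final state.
{c: 81, m: 5, p: 1296}

Step-by-step execution:
Initial: c=9, m=5, p=8
After step 1 (DOUBLE(p)): c=9, m=5, p=16
After step 2 (DOUBLE(p)): c=9, m=5, p=32
After step 3 (HALVE(p)): c=9, m=5, p=16
After step 4 (SET(m, 5)): c=9, m=5, p=16
After step 5 (SQUARE(c)): c=81, m=5, p=16
After step 6 (MUL(p, c)): c=81, m=5, p=1296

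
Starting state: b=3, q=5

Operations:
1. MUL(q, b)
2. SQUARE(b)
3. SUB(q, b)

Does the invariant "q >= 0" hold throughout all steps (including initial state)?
Yes

The invariant holds at every step.

State at each step:
Initial: b=3, q=5
After step 1: b=3, q=15
After step 2: b=9, q=15
After step 3: b=9, q=6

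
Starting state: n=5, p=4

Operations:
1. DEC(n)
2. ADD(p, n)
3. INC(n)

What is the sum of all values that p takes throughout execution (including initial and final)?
24

Values of p at each step:
Initial: p = 4
After step 1: p = 4
After step 2: p = 8
After step 3: p = 8
Sum = 4 + 4 + 8 + 8 = 24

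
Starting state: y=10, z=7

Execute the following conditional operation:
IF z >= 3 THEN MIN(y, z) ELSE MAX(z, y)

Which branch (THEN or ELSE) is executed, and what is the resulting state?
Branch: THEN, Final state: y=7, z=7

Evaluating condition: z >= 3
z = 7
Condition is True, so THEN branch executes
After MIN(y, z): y=7, z=7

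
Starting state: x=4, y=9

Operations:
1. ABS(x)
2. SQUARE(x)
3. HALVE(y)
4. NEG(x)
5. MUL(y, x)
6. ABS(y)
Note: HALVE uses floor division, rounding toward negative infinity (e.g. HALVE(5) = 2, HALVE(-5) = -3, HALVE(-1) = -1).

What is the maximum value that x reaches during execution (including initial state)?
16

Values of x at each step:
Initial: x = 4
After step 1: x = 4
After step 2: x = 16 ← maximum
After step 3: x = 16
After step 4: x = -16
After step 5: x = -16
After step 6: x = -16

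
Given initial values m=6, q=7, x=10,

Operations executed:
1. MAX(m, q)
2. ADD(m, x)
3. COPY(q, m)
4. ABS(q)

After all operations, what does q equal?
q = 17

Tracing execution:
Step 1: MAX(m, q) → q = 7
Step 2: ADD(m, x) → q = 7
Step 3: COPY(q, m) → q = 17
Step 4: ABS(q) → q = 17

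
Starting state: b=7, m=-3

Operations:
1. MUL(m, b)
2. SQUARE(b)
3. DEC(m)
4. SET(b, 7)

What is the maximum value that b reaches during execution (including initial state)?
49

Values of b at each step:
Initial: b = 7
After step 1: b = 7
After step 2: b = 49 ← maximum
After step 3: b = 49
After step 4: b = 7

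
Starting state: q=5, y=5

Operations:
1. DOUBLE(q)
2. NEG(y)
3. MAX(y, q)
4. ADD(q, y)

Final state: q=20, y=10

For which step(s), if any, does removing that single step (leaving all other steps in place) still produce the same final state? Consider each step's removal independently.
Step(s) 2

Testing removal of each single step:
Without step 1: final = q=10, y=5 (different)
Without step 2: final = q=20, y=10 (same)
Without step 3: final = q=5, y=-5 (different)
Without step 4: final = q=10, y=10 (different)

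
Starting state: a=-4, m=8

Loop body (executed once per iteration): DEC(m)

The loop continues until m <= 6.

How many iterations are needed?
2

Tracing iterations:
Initial: a=-4, m=8
After iteration 1: a=-4, m=7
After iteration 2: a=-4, m=6
m <= 6 now holds, so the loop exits after 2 iterations.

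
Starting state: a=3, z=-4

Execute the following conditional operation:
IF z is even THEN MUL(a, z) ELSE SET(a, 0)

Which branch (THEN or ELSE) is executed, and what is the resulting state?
Branch: THEN, Final state: a=-12, z=-4

Evaluating condition: z is even
Condition is True, so THEN branch executes
After MUL(a, z): a=-12, z=-4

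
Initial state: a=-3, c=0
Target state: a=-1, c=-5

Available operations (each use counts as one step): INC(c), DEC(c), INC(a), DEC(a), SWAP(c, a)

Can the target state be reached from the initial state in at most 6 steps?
Yes

Path (4 steps): DEC(c) → DEC(a) → DEC(a) → SWAP(c, a)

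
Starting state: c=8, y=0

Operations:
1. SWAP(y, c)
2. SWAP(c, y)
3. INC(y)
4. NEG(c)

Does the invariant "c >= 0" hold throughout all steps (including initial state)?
No, violated after step 4

The invariant is violated after step 4.

State at each step:
Initial: c=8, y=0
After step 1: c=0, y=8
After step 2: c=8, y=0
After step 3: c=8, y=1
After step 4: c=-8, y=1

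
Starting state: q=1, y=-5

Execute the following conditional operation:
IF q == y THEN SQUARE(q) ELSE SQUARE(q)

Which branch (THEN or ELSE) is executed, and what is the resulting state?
Branch: ELSE, Final state: q=1, y=-5

Evaluating condition: q == y
q = 1, y = -5
Condition is False, so ELSE branch executes
After SQUARE(q): q=1, y=-5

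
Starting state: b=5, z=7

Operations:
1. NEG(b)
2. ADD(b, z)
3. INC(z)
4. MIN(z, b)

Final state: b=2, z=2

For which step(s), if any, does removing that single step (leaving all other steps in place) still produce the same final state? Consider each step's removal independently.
Step(s) 3

Testing removal of each single step:
Without step 1: final = b=12, z=8 (different)
Without step 2: final = b=-5, z=-5 (different)
Without step 3: final = b=2, z=2 (same)
Without step 4: final = b=2, z=8 (different)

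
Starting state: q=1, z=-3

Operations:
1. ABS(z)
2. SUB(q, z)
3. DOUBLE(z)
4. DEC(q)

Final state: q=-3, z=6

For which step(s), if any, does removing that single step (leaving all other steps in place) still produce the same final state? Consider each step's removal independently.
None - removing any single step changes the final result

Testing removal of each single step:
Without step 1: final = q=3, z=-6 (different)
Without step 2: final = q=0, z=6 (different)
Without step 3: final = q=-3, z=3 (different)
Without step 4: final = q=-2, z=6 (different)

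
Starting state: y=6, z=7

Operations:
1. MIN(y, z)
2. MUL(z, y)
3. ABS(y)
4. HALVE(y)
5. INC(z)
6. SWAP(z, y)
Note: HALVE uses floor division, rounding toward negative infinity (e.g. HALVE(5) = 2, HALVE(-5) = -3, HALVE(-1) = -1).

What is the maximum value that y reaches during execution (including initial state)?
43

Values of y at each step:
Initial: y = 6
After step 1: y = 6
After step 2: y = 6
After step 3: y = 6
After step 4: y = 3
After step 5: y = 3
After step 6: y = 43 ← maximum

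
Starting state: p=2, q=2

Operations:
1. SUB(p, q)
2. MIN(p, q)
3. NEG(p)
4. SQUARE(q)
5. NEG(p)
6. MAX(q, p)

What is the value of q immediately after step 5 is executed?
q = 4

Tracing q through execution:
Initial: q = 2
After step 1 (SUB(p, q)): q = 2
After step 2 (MIN(p, q)): q = 2
After step 3 (NEG(p)): q = 2
After step 4 (SQUARE(q)): q = 4
After step 5 (NEG(p)): q = 4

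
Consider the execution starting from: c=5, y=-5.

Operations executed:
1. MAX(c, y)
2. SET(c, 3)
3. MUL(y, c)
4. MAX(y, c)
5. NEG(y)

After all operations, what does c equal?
c = 3

Tracing execution:
Step 1: MAX(c, y) → c = 5
Step 2: SET(c, 3) → c = 3
Step 3: MUL(y, c) → c = 3
Step 4: MAX(y, c) → c = 3
Step 5: NEG(y) → c = 3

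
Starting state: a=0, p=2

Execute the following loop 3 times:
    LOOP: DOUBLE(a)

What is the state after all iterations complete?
a=0, p=2

Iteration trace:
Start: a=0, p=2
After iteration 1: a=0, p=2
After iteration 2: a=0, p=2
After iteration 3: a=0, p=2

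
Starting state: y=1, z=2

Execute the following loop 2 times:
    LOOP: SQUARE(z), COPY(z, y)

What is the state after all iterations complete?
y=1, z=1

Iteration trace:
Start: y=1, z=2
After iteration 1: y=1, z=1
After iteration 2: y=1, z=1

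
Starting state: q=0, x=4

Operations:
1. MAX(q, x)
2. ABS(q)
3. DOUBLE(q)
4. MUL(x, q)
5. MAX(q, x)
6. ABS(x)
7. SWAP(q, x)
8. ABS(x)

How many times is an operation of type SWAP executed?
1

Counting SWAP operations:
Step 7: SWAP(q, x) ← SWAP
Total: 1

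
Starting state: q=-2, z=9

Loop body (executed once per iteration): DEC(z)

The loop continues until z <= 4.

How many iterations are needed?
5

Tracing iterations:
Initial: q=-2, z=9
After iteration 1: q=-2, z=8
After iteration 2: q=-2, z=7
After iteration 3: q=-2, z=6
After iteration 4: q=-2, z=5
After iteration 5: q=-2, z=4
z <= 4 now holds, so the loop exits after 5 iterations.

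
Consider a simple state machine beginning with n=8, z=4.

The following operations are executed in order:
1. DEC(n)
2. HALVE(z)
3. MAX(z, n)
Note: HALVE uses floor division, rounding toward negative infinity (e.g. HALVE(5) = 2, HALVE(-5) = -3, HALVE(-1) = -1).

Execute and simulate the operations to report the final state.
{n: 7, z: 7}

Step-by-step execution:
Initial: n=8, z=4
After step 1 (DEC(n)): n=7, z=4
After step 2 (HALVE(z)): n=7, z=2
After step 3 (MAX(z, n)): n=7, z=7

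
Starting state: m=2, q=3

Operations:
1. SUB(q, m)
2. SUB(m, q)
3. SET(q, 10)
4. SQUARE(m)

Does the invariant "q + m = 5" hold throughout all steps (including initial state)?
No, violated after step 1

The invariant is violated after step 1.

State at each step:
Initial: m=2, q=3
After step 1: m=2, q=1
After step 2: m=1, q=1
After step 3: m=1, q=10
After step 4: m=1, q=10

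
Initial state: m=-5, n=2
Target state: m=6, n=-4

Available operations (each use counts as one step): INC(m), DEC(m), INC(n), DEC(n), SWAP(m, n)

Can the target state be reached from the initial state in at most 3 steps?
No

The target state cannot be reached within 3 steps.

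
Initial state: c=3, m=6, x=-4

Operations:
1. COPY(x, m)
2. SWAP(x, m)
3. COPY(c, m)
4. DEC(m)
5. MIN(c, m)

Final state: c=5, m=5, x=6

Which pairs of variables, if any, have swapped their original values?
None

Comparing initial and final values:
x: -4 → 6
m: 6 → 5
c: 3 → 5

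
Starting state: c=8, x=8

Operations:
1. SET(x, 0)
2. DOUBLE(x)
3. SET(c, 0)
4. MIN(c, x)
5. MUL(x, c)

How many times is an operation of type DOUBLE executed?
1

Counting DOUBLE operations:
Step 2: DOUBLE(x) ← DOUBLE
Total: 1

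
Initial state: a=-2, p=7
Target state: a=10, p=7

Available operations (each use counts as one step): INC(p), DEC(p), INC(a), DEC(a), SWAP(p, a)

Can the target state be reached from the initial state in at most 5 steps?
No

The target state cannot be reached within 5 steps.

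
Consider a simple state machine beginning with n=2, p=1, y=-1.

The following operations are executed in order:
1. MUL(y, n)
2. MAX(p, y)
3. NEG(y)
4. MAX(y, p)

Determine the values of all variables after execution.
{n: 2, p: 1, y: 2}

Step-by-step execution:
Initial: n=2, p=1, y=-1
After step 1 (MUL(y, n)): n=2, p=1, y=-2
After step 2 (MAX(p, y)): n=2, p=1, y=-2
After step 3 (NEG(y)): n=2, p=1, y=2
After step 4 (MAX(y, p)): n=2, p=1, y=2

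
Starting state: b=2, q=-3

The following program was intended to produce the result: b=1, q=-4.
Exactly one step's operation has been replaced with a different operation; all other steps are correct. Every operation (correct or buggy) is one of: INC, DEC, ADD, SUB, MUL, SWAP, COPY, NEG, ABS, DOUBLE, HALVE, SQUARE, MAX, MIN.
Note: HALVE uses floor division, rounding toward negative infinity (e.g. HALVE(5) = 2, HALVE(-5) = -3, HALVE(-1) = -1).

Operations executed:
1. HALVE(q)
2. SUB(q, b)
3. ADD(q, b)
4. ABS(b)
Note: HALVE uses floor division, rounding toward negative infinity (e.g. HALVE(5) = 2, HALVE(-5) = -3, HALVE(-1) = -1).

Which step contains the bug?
Step 3

Trace with buggy code:
Initial: b=2, q=-3
After step 1: b=2, q=-2
After step 2: b=2, q=-4
After step 3: b=2, q=-2
After step 4: b=2, q=-2
Actual final b=2, q=-2 ≠ expected b=1, q=-4.
Step 3 is the only position where a single-operation replacement can produce the expected result.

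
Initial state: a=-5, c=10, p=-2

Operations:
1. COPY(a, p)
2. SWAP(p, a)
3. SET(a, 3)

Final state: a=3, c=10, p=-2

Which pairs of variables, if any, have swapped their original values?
None

Comparing initial and final values:
a: -5 → 3
p: -2 → -2
c: 10 → 10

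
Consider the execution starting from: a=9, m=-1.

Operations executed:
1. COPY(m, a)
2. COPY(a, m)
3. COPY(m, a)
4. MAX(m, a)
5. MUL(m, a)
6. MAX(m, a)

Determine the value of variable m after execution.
m = 81

Tracing execution:
Step 1: COPY(m, a) → m = 9
Step 2: COPY(a, m) → m = 9
Step 3: COPY(m, a) → m = 9
Step 4: MAX(m, a) → m = 9
Step 5: MUL(m, a) → m = 81
Step 6: MAX(m, a) → m = 81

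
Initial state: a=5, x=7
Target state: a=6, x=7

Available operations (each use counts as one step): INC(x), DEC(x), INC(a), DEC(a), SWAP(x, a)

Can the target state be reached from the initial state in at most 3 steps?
Yes

Path (1 step): INC(a)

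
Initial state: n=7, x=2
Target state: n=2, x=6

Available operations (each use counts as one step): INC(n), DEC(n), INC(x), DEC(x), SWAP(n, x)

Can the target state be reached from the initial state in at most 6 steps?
Yes

Path (2 steps): DEC(n) → SWAP(n, x)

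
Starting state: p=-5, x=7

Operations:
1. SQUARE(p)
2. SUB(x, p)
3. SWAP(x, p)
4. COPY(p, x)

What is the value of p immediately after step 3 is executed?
p = -18

Tracing p through execution:
Initial: p = -5
After step 1 (SQUARE(p)): p = 25
After step 2 (SUB(x, p)): p = 25
After step 3 (SWAP(x, p)): p = -18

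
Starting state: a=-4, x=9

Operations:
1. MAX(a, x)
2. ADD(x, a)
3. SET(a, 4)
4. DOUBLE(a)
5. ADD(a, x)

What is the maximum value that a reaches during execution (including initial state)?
26

Values of a at each step:
Initial: a = -4
After step 1: a = 9
After step 2: a = 9
After step 3: a = 4
After step 4: a = 8
After step 5: a = 26 ← maximum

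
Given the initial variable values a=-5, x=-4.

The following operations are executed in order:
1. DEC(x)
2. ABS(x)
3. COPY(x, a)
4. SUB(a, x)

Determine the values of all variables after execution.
{a: 0, x: -5}

Step-by-step execution:
Initial: a=-5, x=-4
After step 1 (DEC(x)): a=-5, x=-5
After step 2 (ABS(x)): a=-5, x=5
After step 3 (COPY(x, a)): a=-5, x=-5
After step 4 (SUB(a, x)): a=0, x=-5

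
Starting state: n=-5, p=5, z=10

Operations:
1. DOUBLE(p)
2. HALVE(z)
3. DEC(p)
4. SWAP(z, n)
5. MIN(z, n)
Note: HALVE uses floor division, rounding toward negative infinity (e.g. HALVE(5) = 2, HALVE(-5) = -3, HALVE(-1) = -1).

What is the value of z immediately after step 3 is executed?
z = 5

Tracing z through execution:
Initial: z = 10
After step 1 (DOUBLE(p)): z = 10
After step 2 (HALVE(z)): z = 5
After step 3 (DEC(p)): z = 5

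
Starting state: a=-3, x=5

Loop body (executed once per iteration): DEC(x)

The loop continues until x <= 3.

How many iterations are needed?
2

Tracing iterations:
Initial: a=-3, x=5
After iteration 1: a=-3, x=4
After iteration 2: a=-3, x=3
x <= 3 now holds, so the loop exits after 2 iterations.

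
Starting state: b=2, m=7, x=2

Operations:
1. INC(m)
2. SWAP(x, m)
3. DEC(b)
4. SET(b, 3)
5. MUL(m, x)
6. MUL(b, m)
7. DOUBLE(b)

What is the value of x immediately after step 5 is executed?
x = 8

Tracing x through execution:
Initial: x = 2
After step 1 (INC(m)): x = 2
After step 2 (SWAP(x, m)): x = 8
After step 3 (DEC(b)): x = 8
After step 4 (SET(b, 3)): x = 8
After step 5 (MUL(m, x)): x = 8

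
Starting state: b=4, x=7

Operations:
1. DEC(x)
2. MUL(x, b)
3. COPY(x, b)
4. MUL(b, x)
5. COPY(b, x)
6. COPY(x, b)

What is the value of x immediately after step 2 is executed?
x = 24

Tracing x through execution:
Initial: x = 7
After step 1 (DEC(x)): x = 6
After step 2 (MUL(x, b)): x = 24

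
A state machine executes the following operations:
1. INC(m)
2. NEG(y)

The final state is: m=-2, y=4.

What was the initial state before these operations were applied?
m=-3, y=-4

Working backwards:
Final state: m=-2, y=4
Before step 2 (NEG(y)): m=-2, y=-4
Before step 1 (INC(m)): m=-3, y=-4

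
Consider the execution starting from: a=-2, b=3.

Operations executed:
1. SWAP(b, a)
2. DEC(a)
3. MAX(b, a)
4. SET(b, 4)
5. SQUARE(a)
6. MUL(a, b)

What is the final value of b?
b = 4

Tracing execution:
Step 1: SWAP(b, a) → b = -2
Step 2: DEC(a) → b = -2
Step 3: MAX(b, a) → b = 2
Step 4: SET(b, 4) → b = 4
Step 5: SQUARE(a) → b = 4
Step 6: MUL(a, b) → b = 4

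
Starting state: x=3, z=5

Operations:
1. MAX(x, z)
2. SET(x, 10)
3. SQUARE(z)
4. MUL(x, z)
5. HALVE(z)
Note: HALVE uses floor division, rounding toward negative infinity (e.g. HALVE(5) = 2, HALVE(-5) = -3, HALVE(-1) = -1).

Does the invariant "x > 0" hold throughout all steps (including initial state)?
Yes

The invariant holds at every step.

State at each step:
Initial: x=3, z=5
After step 1: x=5, z=5
After step 2: x=10, z=5
After step 3: x=10, z=25
After step 4: x=250, z=25
After step 5: x=250, z=12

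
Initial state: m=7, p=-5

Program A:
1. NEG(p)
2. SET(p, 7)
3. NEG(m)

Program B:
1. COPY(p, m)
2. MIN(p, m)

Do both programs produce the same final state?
No

Program A final state: m=-7, p=7
Program B final state: m=7, p=7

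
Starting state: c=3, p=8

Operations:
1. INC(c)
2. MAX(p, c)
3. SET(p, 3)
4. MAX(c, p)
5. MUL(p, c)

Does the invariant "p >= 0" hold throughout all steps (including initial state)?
Yes

The invariant holds at every step.

State at each step:
Initial: c=3, p=8
After step 1: c=4, p=8
After step 2: c=4, p=8
After step 3: c=4, p=3
After step 4: c=4, p=3
After step 5: c=4, p=12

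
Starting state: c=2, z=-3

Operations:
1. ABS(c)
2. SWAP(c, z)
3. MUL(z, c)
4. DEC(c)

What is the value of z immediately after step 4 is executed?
z = -6

Tracing z through execution:
Initial: z = -3
After step 1 (ABS(c)): z = -3
After step 2 (SWAP(c, z)): z = 2
After step 3 (MUL(z, c)): z = -6
After step 4 (DEC(c)): z = -6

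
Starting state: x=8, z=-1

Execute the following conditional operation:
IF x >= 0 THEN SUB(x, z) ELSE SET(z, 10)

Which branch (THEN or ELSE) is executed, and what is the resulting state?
Branch: THEN, Final state: x=9, z=-1

Evaluating condition: x >= 0
x = 8
Condition is True, so THEN branch executes
After SUB(x, z): x=9, z=-1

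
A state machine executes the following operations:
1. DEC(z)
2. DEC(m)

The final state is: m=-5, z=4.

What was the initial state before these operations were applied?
m=-4, z=5

Working backwards:
Final state: m=-5, z=4
Before step 2 (DEC(m)): m=-4, z=4
Before step 1 (DEC(z)): m=-4, z=5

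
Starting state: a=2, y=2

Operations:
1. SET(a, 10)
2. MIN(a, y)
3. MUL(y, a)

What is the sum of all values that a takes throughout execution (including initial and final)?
16

Values of a at each step:
Initial: a = 2
After step 1: a = 10
After step 2: a = 2
After step 3: a = 2
Sum = 2 + 10 + 2 + 2 = 16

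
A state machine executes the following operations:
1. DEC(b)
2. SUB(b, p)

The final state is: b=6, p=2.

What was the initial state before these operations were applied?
b=9, p=2

Working backwards:
Final state: b=6, p=2
Before step 2 (SUB(b, p)): b=8, p=2
Before step 1 (DEC(b)): b=9, p=2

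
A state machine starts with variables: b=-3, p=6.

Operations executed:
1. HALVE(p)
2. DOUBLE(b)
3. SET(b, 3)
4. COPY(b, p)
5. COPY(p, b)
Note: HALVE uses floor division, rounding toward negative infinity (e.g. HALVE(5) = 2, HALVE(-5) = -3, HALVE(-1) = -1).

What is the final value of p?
p = 3

Tracing execution:
Step 1: HALVE(p) → p = 3
Step 2: DOUBLE(b) → p = 3
Step 3: SET(b, 3) → p = 3
Step 4: COPY(b, p) → p = 3
Step 5: COPY(p, b) → p = 3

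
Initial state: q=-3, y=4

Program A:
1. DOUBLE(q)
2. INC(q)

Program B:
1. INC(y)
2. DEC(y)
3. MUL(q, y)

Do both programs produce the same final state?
No

Program A final state: q=-5, y=4
Program B final state: q=-12, y=4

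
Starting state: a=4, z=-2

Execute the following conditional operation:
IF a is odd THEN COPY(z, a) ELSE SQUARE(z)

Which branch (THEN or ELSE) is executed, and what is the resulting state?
Branch: ELSE, Final state: a=4, z=4

Evaluating condition: a is odd
Condition is False, so ELSE branch executes
After SQUARE(z): a=4, z=4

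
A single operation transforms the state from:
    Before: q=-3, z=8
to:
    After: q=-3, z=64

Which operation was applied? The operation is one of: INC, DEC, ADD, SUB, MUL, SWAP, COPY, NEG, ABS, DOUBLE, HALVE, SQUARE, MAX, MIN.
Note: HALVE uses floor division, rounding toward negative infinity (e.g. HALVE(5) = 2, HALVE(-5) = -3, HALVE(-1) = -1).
SQUARE(z)

Analyzing the change:
Before: q=-3, z=8
After: q=-3, z=64
Variable z changed from 8 to 64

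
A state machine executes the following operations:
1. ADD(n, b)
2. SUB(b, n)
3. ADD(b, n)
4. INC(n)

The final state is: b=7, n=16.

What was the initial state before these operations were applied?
b=7, n=8

Working backwards:
Final state: b=7, n=16
Before step 4 (INC(n)): b=7, n=15
Before step 3 (ADD(b, n)): b=-8, n=15
Before step 2 (SUB(b, n)): b=7, n=15
Before step 1 (ADD(n, b)): b=7, n=8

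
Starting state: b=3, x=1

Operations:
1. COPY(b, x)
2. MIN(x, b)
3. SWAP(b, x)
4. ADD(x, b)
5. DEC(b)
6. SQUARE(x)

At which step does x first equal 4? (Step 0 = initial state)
Step 6

Tracing x:
Initial: x = 1
After step 1: x = 1
After step 2: x = 1
After step 3: x = 1
After step 4: x = 2
After step 5: x = 2
After step 6: x = 4 ← first occurrence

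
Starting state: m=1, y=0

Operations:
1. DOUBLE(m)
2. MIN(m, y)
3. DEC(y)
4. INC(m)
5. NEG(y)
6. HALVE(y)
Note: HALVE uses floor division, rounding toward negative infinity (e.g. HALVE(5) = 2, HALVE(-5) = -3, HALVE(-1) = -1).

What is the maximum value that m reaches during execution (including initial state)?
2

Values of m at each step:
Initial: m = 1
After step 1: m = 2 ← maximum
After step 2: m = 0
After step 3: m = 0
After step 4: m = 1
After step 5: m = 1
After step 6: m = 1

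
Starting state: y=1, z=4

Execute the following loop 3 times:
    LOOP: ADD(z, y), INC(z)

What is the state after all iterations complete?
y=1, z=10

Iteration trace:
Start: y=1, z=4
After iteration 1: y=1, z=6
After iteration 2: y=1, z=8
After iteration 3: y=1, z=10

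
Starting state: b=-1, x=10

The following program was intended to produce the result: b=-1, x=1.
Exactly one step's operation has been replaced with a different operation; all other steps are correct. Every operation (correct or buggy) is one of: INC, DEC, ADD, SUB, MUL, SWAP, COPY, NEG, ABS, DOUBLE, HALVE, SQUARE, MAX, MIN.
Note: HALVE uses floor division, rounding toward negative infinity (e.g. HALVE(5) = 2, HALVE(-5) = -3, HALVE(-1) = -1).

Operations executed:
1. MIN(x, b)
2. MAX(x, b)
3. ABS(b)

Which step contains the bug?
Step 3

Trace with buggy code:
Initial: b=-1, x=10
After step 1: b=-1, x=-1
After step 2: b=-1, x=-1
After step 3: b=1, x=-1
Actual final b=1, x=-1 ≠ expected b=-1, x=1.
Step 3 is the only position where a single-operation replacement can produce the expected result.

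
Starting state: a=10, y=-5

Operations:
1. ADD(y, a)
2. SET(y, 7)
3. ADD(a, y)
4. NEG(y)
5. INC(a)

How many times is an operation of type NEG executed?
1

Counting NEG operations:
Step 4: NEG(y) ← NEG
Total: 1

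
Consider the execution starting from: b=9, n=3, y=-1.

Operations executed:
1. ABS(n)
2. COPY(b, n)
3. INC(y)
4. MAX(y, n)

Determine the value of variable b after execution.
b = 3

Tracing execution:
Step 1: ABS(n) → b = 9
Step 2: COPY(b, n) → b = 3
Step 3: INC(y) → b = 3
Step 4: MAX(y, n) → b = 3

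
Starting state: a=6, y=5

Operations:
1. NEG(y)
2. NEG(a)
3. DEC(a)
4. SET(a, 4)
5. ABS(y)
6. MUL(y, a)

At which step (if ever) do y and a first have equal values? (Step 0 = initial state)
Never

y and a never become equal during execution.

Comparing values at each step:
Initial: y=5, a=6
After step 1: y=-5, a=6
After step 2: y=-5, a=-6
After step 3: y=-5, a=-7
After step 4: y=-5, a=4
After step 5: y=5, a=4
After step 6: y=20, a=4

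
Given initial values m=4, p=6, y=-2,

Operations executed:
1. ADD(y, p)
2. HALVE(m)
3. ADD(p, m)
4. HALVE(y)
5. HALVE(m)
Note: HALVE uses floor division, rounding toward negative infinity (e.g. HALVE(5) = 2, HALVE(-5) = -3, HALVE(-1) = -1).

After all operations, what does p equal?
p = 8

Tracing execution:
Step 1: ADD(y, p) → p = 6
Step 2: HALVE(m) → p = 6
Step 3: ADD(p, m) → p = 8
Step 4: HALVE(y) → p = 8
Step 5: HALVE(m) → p = 8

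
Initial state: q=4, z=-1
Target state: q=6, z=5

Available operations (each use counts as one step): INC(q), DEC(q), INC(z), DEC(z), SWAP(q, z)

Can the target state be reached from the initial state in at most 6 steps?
No

The target state cannot be reached within 6 steps.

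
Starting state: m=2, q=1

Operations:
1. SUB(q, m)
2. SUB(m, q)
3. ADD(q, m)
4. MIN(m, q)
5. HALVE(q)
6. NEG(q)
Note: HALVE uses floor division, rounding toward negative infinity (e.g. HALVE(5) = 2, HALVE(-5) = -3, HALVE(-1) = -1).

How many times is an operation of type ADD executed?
1

Counting ADD operations:
Step 3: ADD(q, m) ← ADD
Total: 1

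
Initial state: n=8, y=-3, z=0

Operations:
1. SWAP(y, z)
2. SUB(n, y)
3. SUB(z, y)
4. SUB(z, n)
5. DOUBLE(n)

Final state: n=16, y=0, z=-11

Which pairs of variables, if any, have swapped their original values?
None

Comparing initial and final values:
z: 0 → -11
n: 8 → 16
y: -3 → 0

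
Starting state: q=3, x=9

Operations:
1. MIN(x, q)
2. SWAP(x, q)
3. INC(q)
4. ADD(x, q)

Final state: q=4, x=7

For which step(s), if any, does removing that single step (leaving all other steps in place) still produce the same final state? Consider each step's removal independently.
Step(s) 2

Testing removal of each single step:
Without step 1: final = q=10, x=13 (different)
Without step 2: final = q=4, x=7 (same)
Without step 3: final = q=3, x=6 (different)
Without step 4: final = q=4, x=3 (different)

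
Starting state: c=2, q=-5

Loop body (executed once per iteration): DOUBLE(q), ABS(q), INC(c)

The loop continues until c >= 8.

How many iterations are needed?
6

Tracing iterations:
Initial: c=2, q=-5
After iteration 1: c=3, q=10
After iteration 2: c=4, q=20
After iteration 3: c=5, q=40
After iteration 4: c=6, q=80
After iteration 5: c=7, q=160
After iteration 6: c=8, q=320
c >= 8 now holds, so the loop exits after 6 iterations.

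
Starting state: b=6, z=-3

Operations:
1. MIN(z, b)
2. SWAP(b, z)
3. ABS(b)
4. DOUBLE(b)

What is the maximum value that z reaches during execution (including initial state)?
6

Values of z at each step:
Initial: z = -3
After step 1: z = -3
After step 2: z = 6 ← maximum
After step 3: z = 6
After step 4: z = 6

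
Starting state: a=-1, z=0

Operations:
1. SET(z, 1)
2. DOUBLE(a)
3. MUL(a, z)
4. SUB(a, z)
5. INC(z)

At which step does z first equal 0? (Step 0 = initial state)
Step 0

Tracing z:
Initial: z = 0 ← first occurrence
After step 1: z = 1
After step 2: z = 1
After step 3: z = 1
After step 4: z = 1
After step 5: z = 2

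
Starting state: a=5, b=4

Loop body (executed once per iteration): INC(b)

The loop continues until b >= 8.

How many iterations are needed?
4

Tracing iterations:
Initial: a=5, b=4
After iteration 1: a=5, b=5
After iteration 2: a=5, b=6
After iteration 3: a=5, b=7
After iteration 4: a=5, b=8
b >= 8 now holds, so the loop exits after 4 iterations.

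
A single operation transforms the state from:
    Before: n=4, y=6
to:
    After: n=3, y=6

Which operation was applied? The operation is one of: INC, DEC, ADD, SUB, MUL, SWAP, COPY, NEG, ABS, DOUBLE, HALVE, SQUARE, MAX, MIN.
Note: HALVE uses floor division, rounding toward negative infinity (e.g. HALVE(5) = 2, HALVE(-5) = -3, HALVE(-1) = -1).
DEC(n)

Analyzing the change:
Before: n=4, y=6
After: n=3, y=6
Variable n changed from 4 to 3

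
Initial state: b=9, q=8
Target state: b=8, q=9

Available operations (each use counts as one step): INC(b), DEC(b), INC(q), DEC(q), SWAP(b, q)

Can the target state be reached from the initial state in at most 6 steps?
Yes

Path (1 step): SWAP(b, q)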